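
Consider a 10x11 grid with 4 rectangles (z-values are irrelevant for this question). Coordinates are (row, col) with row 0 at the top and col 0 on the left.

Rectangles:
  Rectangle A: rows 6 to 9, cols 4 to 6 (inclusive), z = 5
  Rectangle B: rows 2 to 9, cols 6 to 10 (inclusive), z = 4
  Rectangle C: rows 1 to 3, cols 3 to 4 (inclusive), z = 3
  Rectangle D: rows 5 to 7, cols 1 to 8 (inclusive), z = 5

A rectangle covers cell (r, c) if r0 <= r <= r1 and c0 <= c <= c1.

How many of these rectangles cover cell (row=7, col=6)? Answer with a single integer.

Check cell (7,6):
  A: rows 6-9 cols 4-6 -> covers
  B: rows 2-9 cols 6-10 -> covers
  C: rows 1-3 cols 3-4 -> outside (row miss)
  D: rows 5-7 cols 1-8 -> covers
Count covering = 3

Answer: 3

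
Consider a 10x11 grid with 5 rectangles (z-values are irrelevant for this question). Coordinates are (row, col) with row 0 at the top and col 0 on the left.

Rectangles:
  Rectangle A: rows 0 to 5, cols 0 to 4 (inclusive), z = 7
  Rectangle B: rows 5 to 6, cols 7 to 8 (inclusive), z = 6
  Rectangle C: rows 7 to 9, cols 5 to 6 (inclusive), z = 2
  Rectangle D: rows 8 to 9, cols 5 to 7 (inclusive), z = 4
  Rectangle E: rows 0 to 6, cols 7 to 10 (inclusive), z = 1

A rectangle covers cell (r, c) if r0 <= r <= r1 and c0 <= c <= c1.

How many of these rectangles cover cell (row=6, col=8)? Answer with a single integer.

Answer: 2

Derivation:
Check cell (6,8):
  A: rows 0-5 cols 0-4 -> outside (row miss)
  B: rows 5-6 cols 7-8 -> covers
  C: rows 7-9 cols 5-6 -> outside (row miss)
  D: rows 8-9 cols 5-7 -> outside (row miss)
  E: rows 0-6 cols 7-10 -> covers
Count covering = 2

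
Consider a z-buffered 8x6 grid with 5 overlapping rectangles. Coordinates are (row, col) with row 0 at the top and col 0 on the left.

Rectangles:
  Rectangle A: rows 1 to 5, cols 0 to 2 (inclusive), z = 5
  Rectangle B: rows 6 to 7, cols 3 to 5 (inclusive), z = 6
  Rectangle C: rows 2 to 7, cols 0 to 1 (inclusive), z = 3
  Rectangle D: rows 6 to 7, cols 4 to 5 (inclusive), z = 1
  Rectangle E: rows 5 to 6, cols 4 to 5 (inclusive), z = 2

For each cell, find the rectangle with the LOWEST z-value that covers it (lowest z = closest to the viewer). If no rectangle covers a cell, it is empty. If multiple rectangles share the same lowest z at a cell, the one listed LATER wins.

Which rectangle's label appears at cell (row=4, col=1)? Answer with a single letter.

Answer: C

Derivation:
Check cell (4,1):
  A: rows 1-5 cols 0-2 z=5 -> covers; best now A (z=5)
  B: rows 6-7 cols 3-5 -> outside (row miss)
  C: rows 2-7 cols 0-1 z=3 -> covers; best now C (z=3)
  D: rows 6-7 cols 4-5 -> outside (row miss)
  E: rows 5-6 cols 4-5 -> outside (row miss)
Winner: C at z=3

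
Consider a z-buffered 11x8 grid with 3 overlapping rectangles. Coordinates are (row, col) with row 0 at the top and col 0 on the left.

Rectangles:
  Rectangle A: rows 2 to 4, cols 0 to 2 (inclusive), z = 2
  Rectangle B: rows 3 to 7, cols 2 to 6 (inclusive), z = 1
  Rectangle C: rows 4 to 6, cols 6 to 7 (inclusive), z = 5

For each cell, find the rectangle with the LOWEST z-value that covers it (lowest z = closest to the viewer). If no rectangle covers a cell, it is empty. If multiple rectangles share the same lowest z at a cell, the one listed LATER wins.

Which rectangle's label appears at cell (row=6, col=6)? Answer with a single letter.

Check cell (6,6):
  A: rows 2-4 cols 0-2 -> outside (row miss)
  B: rows 3-7 cols 2-6 z=1 -> covers; best now B (z=1)
  C: rows 4-6 cols 6-7 z=5 -> covers; best now B (z=1)
Winner: B at z=1

Answer: B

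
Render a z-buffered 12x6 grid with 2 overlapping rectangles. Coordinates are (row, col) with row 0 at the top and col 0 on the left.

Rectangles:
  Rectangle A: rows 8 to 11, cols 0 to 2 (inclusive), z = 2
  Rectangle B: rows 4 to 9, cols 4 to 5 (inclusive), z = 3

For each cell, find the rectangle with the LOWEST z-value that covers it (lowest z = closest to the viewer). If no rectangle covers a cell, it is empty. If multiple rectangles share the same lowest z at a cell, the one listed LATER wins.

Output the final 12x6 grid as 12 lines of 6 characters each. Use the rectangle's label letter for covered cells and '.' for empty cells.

......
......
......
......
....BB
....BB
....BB
....BB
AAA.BB
AAA.BB
AAA...
AAA...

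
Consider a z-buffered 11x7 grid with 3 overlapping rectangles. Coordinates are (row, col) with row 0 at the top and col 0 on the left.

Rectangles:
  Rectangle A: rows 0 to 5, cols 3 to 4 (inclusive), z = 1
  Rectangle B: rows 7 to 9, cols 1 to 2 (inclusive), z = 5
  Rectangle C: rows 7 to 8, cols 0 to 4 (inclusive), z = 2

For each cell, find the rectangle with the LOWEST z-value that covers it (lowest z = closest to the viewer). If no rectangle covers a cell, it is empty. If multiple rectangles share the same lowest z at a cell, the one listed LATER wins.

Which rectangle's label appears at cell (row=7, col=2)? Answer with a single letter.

Check cell (7,2):
  A: rows 0-5 cols 3-4 -> outside (row miss)
  B: rows 7-9 cols 1-2 z=5 -> covers; best now B (z=5)
  C: rows 7-8 cols 0-4 z=2 -> covers; best now C (z=2)
Winner: C at z=2

Answer: C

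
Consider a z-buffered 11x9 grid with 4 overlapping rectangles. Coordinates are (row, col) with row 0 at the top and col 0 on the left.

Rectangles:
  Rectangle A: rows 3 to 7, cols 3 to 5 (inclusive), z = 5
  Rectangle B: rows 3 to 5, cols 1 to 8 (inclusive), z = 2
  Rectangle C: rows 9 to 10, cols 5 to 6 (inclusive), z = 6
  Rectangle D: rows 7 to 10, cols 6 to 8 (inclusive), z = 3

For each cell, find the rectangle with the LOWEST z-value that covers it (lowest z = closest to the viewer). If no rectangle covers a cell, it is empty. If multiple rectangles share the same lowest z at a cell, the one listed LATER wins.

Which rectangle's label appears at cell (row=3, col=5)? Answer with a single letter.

Answer: B

Derivation:
Check cell (3,5):
  A: rows 3-7 cols 3-5 z=5 -> covers; best now A (z=5)
  B: rows 3-5 cols 1-8 z=2 -> covers; best now B (z=2)
  C: rows 9-10 cols 5-6 -> outside (row miss)
  D: rows 7-10 cols 6-8 -> outside (row miss)
Winner: B at z=2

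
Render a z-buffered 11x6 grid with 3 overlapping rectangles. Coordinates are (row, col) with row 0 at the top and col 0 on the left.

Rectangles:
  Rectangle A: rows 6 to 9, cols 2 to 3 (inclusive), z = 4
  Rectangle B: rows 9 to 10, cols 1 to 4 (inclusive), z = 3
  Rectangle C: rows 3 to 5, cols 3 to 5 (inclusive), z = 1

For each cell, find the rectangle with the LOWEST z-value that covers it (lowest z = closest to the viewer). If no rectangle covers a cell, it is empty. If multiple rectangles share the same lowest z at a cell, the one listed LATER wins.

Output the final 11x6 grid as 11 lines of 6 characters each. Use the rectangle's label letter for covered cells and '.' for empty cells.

......
......
......
...CCC
...CCC
...CCC
..AA..
..AA..
..AA..
.BBBB.
.BBBB.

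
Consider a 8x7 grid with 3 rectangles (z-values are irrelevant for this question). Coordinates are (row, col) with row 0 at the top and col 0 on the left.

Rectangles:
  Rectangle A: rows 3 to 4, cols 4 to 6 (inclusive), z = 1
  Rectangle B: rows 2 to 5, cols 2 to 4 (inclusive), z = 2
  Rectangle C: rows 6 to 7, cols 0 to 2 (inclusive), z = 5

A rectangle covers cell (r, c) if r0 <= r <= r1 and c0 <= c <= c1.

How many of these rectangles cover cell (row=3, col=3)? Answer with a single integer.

Check cell (3,3):
  A: rows 3-4 cols 4-6 -> outside (col miss)
  B: rows 2-5 cols 2-4 -> covers
  C: rows 6-7 cols 0-2 -> outside (row miss)
Count covering = 1

Answer: 1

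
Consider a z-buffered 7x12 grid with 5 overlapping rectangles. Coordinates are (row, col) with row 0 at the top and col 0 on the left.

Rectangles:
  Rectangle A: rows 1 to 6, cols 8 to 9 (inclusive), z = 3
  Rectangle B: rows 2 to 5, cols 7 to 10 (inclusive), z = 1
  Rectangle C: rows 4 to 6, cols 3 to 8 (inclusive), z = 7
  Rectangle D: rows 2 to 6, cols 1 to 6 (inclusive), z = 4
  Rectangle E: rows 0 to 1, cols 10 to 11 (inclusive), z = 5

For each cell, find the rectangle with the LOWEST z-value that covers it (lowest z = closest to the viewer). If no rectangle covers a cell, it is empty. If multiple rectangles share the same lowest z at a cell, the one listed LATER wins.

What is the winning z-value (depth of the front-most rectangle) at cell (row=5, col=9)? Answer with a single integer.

Check cell (5,9):
  A: rows 1-6 cols 8-9 z=3 -> covers; best now A (z=3)
  B: rows 2-5 cols 7-10 z=1 -> covers; best now B (z=1)
  C: rows 4-6 cols 3-8 -> outside (col miss)
  D: rows 2-6 cols 1-6 -> outside (col miss)
  E: rows 0-1 cols 10-11 -> outside (row miss)
Winner: B at z=1

Answer: 1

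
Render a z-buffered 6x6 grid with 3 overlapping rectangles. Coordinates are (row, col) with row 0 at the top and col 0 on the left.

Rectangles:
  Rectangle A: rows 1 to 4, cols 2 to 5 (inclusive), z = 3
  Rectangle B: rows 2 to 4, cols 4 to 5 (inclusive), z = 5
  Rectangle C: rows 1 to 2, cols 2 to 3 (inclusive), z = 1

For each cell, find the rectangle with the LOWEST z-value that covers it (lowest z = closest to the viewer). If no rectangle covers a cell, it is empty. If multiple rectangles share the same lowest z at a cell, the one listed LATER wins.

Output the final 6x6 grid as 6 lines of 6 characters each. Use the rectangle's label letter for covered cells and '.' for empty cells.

......
..CCAA
..CCAA
..AAAA
..AAAA
......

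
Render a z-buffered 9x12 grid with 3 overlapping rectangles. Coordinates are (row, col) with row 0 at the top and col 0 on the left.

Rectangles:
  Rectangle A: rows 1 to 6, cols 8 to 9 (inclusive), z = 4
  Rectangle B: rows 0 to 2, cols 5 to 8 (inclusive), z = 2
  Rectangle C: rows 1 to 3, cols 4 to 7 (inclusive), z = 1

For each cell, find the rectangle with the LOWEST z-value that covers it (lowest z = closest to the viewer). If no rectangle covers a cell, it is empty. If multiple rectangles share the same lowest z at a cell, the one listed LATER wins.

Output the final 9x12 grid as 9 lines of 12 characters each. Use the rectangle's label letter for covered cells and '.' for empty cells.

.....BBBB...
....CCCCBA..
....CCCCBA..
....CCCCAA..
........AA..
........AA..
........AA..
............
............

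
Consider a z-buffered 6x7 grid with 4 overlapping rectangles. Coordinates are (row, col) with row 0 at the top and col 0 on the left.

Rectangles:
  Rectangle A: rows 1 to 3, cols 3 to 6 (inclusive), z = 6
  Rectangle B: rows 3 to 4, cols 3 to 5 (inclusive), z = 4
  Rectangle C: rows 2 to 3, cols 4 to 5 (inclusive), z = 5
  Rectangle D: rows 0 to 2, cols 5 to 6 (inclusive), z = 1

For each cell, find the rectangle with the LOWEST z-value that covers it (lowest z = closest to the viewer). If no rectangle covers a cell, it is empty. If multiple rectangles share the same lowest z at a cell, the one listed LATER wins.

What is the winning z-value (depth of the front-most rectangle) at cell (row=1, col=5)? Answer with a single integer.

Answer: 1

Derivation:
Check cell (1,5):
  A: rows 1-3 cols 3-6 z=6 -> covers; best now A (z=6)
  B: rows 3-4 cols 3-5 -> outside (row miss)
  C: rows 2-3 cols 4-5 -> outside (row miss)
  D: rows 0-2 cols 5-6 z=1 -> covers; best now D (z=1)
Winner: D at z=1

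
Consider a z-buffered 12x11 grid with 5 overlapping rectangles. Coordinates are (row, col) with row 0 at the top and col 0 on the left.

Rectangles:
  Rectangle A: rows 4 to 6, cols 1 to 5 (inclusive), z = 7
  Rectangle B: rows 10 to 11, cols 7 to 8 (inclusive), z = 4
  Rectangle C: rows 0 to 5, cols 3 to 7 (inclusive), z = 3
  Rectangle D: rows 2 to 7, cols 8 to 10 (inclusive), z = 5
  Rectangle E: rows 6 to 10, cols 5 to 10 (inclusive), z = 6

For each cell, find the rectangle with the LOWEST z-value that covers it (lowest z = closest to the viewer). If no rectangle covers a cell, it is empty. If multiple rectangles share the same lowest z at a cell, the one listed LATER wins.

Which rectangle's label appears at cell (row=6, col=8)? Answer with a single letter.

Check cell (6,8):
  A: rows 4-6 cols 1-5 -> outside (col miss)
  B: rows 10-11 cols 7-8 -> outside (row miss)
  C: rows 0-5 cols 3-7 -> outside (row miss)
  D: rows 2-7 cols 8-10 z=5 -> covers; best now D (z=5)
  E: rows 6-10 cols 5-10 z=6 -> covers; best now D (z=5)
Winner: D at z=5

Answer: D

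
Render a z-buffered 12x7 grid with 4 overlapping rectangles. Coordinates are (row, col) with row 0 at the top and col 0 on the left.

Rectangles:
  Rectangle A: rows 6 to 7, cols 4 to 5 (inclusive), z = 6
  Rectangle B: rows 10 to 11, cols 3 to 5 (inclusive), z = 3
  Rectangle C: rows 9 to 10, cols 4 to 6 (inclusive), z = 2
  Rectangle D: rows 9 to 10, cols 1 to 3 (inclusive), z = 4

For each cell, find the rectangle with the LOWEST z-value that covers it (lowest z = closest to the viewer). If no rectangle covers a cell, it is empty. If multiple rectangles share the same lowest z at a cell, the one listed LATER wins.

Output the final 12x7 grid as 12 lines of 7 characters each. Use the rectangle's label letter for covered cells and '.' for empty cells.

.......
.......
.......
.......
.......
.......
....AA.
....AA.
.......
.DDDCCC
.DDBCCC
...BBB.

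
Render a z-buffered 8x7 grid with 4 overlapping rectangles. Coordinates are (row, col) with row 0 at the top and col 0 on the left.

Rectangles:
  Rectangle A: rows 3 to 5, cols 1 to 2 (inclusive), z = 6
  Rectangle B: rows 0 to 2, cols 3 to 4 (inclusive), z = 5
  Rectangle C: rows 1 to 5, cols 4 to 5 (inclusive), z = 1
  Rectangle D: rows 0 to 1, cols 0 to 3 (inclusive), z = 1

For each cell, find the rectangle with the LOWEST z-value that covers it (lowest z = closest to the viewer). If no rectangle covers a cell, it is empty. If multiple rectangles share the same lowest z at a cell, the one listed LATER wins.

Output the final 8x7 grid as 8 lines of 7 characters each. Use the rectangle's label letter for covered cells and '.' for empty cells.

DDDDB..
DDDDCC.
...BCC.
.AA.CC.
.AA.CC.
.AA.CC.
.......
.......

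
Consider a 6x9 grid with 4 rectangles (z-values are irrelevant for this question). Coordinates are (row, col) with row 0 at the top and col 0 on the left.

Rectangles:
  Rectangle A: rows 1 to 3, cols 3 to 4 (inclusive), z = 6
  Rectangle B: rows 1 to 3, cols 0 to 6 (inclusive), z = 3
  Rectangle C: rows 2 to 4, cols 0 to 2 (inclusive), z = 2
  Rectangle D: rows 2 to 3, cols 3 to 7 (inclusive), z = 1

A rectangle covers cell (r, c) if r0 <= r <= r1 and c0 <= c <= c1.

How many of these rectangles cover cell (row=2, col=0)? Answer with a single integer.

Answer: 2

Derivation:
Check cell (2,0):
  A: rows 1-3 cols 3-4 -> outside (col miss)
  B: rows 1-3 cols 0-6 -> covers
  C: rows 2-4 cols 0-2 -> covers
  D: rows 2-3 cols 3-7 -> outside (col miss)
Count covering = 2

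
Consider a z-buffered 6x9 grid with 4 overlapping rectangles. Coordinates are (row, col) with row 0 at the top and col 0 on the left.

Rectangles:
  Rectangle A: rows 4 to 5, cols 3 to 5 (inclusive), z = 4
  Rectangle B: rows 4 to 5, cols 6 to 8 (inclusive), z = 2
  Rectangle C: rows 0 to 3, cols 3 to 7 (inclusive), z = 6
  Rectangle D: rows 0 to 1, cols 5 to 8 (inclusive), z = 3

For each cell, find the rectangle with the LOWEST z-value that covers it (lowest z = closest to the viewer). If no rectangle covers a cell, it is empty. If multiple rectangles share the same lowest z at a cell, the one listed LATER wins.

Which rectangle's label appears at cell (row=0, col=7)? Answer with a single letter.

Answer: D

Derivation:
Check cell (0,7):
  A: rows 4-5 cols 3-5 -> outside (row miss)
  B: rows 4-5 cols 6-8 -> outside (row miss)
  C: rows 0-3 cols 3-7 z=6 -> covers; best now C (z=6)
  D: rows 0-1 cols 5-8 z=3 -> covers; best now D (z=3)
Winner: D at z=3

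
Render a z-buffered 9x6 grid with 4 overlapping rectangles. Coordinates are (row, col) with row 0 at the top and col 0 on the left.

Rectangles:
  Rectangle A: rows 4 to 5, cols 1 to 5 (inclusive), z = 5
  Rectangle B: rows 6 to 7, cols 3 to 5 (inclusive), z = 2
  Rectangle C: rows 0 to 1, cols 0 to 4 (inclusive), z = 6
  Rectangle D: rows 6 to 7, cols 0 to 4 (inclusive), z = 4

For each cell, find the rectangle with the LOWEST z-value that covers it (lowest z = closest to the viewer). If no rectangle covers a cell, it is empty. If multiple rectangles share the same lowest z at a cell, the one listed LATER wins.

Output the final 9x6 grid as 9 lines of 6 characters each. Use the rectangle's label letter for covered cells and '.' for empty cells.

CCCCC.
CCCCC.
......
......
.AAAAA
.AAAAA
DDDBBB
DDDBBB
......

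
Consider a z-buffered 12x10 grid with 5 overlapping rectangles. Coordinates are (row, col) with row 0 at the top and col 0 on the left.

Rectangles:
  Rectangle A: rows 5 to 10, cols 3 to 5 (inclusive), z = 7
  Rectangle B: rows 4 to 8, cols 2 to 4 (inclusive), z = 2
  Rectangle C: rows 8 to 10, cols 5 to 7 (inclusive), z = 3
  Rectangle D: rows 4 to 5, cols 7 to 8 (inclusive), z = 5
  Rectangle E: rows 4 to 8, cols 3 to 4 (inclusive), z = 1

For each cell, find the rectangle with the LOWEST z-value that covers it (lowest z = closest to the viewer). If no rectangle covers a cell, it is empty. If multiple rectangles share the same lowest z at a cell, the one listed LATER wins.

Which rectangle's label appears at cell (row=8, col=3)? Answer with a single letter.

Answer: E

Derivation:
Check cell (8,3):
  A: rows 5-10 cols 3-5 z=7 -> covers; best now A (z=7)
  B: rows 4-8 cols 2-4 z=2 -> covers; best now B (z=2)
  C: rows 8-10 cols 5-7 -> outside (col miss)
  D: rows 4-5 cols 7-8 -> outside (row miss)
  E: rows 4-8 cols 3-4 z=1 -> covers; best now E (z=1)
Winner: E at z=1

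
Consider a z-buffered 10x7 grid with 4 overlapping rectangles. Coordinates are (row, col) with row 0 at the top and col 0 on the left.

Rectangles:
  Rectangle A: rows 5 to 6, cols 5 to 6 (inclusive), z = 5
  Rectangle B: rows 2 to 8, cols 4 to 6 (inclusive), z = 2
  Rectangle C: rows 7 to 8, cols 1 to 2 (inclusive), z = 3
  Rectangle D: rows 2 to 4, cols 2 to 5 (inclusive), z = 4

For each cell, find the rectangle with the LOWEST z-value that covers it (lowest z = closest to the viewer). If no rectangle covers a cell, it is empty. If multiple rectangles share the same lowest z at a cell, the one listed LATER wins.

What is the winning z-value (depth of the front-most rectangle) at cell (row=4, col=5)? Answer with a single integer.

Check cell (4,5):
  A: rows 5-6 cols 5-6 -> outside (row miss)
  B: rows 2-8 cols 4-6 z=2 -> covers; best now B (z=2)
  C: rows 7-8 cols 1-2 -> outside (row miss)
  D: rows 2-4 cols 2-5 z=4 -> covers; best now B (z=2)
Winner: B at z=2

Answer: 2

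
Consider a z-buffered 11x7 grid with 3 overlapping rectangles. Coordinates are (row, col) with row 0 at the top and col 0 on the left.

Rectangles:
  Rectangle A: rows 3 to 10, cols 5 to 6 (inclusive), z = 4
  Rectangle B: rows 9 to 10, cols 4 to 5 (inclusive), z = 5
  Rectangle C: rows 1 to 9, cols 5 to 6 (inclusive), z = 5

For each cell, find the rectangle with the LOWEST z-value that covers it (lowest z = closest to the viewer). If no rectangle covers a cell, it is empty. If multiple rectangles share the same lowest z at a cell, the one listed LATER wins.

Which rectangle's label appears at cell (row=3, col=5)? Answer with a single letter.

Answer: A

Derivation:
Check cell (3,5):
  A: rows 3-10 cols 5-6 z=4 -> covers; best now A (z=4)
  B: rows 9-10 cols 4-5 -> outside (row miss)
  C: rows 1-9 cols 5-6 z=5 -> covers; best now A (z=4)
Winner: A at z=4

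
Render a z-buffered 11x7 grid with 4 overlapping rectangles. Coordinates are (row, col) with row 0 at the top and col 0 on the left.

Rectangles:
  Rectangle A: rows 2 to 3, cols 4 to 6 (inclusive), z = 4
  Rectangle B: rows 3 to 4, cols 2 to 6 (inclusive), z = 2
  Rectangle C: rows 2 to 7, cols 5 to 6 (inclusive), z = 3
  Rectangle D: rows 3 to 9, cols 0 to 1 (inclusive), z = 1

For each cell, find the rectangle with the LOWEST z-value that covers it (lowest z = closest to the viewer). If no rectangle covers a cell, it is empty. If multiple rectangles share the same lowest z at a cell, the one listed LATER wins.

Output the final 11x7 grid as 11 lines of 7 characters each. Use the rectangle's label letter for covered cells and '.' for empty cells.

.......
.......
....ACC
DDBBBBB
DDBBBBB
DD...CC
DD...CC
DD...CC
DD.....
DD.....
.......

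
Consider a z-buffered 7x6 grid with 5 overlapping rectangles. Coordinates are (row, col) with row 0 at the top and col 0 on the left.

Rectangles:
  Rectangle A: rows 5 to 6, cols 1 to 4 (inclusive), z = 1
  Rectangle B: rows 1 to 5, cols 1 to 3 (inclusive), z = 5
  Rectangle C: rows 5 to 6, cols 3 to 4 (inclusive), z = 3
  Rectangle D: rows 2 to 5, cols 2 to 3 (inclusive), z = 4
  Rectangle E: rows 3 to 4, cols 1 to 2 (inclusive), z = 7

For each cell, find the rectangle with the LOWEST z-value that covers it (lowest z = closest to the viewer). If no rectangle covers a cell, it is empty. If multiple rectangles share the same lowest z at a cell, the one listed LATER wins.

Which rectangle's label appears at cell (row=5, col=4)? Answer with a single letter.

Answer: A

Derivation:
Check cell (5,4):
  A: rows 5-6 cols 1-4 z=1 -> covers; best now A (z=1)
  B: rows 1-5 cols 1-3 -> outside (col miss)
  C: rows 5-6 cols 3-4 z=3 -> covers; best now A (z=1)
  D: rows 2-5 cols 2-3 -> outside (col miss)
  E: rows 3-4 cols 1-2 -> outside (row miss)
Winner: A at z=1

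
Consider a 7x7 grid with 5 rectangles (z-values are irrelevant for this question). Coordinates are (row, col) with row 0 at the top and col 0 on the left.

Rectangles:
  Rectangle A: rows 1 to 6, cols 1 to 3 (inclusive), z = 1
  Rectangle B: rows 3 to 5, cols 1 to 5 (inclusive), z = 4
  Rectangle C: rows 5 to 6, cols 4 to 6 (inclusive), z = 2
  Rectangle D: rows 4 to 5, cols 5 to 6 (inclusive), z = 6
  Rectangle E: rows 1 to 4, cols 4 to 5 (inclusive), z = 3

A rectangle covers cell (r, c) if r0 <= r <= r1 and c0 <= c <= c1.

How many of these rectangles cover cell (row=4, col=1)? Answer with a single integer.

Answer: 2

Derivation:
Check cell (4,1):
  A: rows 1-6 cols 1-3 -> covers
  B: rows 3-5 cols 1-5 -> covers
  C: rows 5-6 cols 4-6 -> outside (row miss)
  D: rows 4-5 cols 5-6 -> outside (col miss)
  E: rows 1-4 cols 4-5 -> outside (col miss)
Count covering = 2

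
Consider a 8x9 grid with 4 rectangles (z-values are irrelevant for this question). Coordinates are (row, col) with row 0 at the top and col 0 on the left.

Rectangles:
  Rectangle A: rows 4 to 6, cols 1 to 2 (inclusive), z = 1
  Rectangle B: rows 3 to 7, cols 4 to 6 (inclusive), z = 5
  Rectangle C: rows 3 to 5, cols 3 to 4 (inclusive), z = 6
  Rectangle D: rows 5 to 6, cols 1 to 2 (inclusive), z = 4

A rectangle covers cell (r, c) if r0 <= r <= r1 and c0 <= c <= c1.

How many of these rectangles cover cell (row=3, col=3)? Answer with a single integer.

Answer: 1

Derivation:
Check cell (3,3):
  A: rows 4-6 cols 1-2 -> outside (row miss)
  B: rows 3-7 cols 4-6 -> outside (col miss)
  C: rows 3-5 cols 3-4 -> covers
  D: rows 5-6 cols 1-2 -> outside (row miss)
Count covering = 1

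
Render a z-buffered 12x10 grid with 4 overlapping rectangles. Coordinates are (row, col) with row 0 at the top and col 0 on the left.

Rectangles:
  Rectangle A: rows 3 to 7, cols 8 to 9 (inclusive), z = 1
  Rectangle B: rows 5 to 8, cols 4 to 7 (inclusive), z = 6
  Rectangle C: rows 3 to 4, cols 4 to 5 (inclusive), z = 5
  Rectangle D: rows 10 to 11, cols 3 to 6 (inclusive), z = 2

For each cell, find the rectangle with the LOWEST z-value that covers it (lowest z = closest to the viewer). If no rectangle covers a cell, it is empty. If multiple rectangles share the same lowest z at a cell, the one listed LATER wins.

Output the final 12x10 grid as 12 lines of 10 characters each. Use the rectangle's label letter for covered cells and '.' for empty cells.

..........
..........
..........
....CC..AA
....CC..AA
....BBBBAA
....BBBBAA
....BBBBAA
....BBBB..
..........
...DDDD...
...DDDD...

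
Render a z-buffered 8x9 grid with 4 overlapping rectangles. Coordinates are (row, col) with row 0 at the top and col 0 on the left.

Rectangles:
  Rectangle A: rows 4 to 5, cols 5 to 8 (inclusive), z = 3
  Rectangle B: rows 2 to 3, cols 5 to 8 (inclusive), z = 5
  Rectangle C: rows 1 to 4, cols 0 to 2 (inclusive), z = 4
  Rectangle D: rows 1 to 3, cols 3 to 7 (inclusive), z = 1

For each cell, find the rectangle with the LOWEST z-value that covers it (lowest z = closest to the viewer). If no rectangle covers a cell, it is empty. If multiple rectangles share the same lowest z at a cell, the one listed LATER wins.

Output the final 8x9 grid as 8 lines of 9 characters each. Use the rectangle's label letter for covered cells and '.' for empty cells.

.........
CCCDDDDD.
CCCDDDDDB
CCCDDDDDB
CCC..AAAA
.....AAAA
.........
.........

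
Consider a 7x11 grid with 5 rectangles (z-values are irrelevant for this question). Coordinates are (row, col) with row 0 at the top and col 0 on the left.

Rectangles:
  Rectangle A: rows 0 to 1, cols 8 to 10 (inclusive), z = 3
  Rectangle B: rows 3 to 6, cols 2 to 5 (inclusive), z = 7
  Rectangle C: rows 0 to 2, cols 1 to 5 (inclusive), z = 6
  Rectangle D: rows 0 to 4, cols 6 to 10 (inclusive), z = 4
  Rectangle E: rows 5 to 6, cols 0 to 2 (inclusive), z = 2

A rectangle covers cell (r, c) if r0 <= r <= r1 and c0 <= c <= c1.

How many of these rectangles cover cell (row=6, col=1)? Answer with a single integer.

Answer: 1

Derivation:
Check cell (6,1):
  A: rows 0-1 cols 8-10 -> outside (row miss)
  B: rows 3-6 cols 2-5 -> outside (col miss)
  C: rows 0-2 cols 1-5 -> outside (row miss)
  D: rows 0-4 cols 6-10 -> outside (row miss)
  E: rows 5-6 cols 0-2 -> covers
Count covering = 1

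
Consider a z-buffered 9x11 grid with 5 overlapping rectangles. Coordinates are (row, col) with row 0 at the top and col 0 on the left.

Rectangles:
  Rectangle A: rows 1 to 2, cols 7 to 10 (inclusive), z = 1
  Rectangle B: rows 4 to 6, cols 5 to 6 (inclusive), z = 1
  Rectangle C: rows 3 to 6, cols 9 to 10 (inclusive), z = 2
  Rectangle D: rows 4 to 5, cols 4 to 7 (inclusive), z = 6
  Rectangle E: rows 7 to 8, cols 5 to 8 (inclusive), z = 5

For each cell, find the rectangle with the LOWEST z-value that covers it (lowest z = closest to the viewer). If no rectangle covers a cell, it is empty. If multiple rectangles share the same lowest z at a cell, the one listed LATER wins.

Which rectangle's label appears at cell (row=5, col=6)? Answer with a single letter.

Check cell (5,6):
  A: rows 1-2 cols 7-10 -> outside (row miss)
  B: rows 4-6 cols 5-6 z=1 -> covers; best now B (z=1)
  C: rows 3-6 cols 9-10 -> outside (col miss)
  D: rows 4-5 cols 4-7 z=6 -> covers; best now B (z=1)
  E: rows 7-8 cols 5-8 -> outside (row miss)
Winner: B at z=1

Answer: B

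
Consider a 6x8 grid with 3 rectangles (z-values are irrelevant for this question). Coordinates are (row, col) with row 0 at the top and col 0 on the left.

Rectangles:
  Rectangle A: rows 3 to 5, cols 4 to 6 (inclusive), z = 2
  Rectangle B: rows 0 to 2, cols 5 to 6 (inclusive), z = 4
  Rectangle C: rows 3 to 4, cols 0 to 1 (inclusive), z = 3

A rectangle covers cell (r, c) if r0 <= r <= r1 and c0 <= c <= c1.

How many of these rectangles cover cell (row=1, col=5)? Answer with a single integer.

Answer: 1

Derivation:
Check cell (1,5):
  A: rows 3-5 cols 4-6 -> outside (row miss)
  B: rows 0-2 cols 5-6 -> covers
  C: rows 3-4 cols 0-1 -> outside (row miss)
Count covering = 1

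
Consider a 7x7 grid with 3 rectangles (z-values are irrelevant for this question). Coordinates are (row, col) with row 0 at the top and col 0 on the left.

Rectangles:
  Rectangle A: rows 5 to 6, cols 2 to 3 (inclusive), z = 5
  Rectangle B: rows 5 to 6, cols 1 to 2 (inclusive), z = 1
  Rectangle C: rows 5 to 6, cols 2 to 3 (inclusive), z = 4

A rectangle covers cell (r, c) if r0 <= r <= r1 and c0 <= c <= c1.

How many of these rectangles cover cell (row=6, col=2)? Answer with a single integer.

Check cell (6,2):
  A: rows 5-6 cols 2-3 -> covers
  B: rows 5-6 cols 1-2 -> covers
  C: rows 5-6 cols 2-3 -> covers
Count covering = 3

Answer: 3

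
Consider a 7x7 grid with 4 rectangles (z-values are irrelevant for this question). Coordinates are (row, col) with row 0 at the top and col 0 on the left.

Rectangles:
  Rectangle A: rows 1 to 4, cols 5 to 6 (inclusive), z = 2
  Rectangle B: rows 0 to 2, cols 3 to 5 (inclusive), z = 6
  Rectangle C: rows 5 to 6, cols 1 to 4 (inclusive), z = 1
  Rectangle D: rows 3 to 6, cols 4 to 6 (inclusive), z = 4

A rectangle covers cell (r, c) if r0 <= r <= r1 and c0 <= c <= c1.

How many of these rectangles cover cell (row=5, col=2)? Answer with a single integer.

Answer: 1

Derivation:
Check cell (5,2):
  A: rows 1-4 cols 5-6 -> outside (row miss)
  B: rows 0-2 cols 3-5 -> outside (row miss)
  C: rows 5-6 cols 1-4 -> covers
  D: rows 3-6 cols 4-6 -> outside (col miss)
Count covering = 1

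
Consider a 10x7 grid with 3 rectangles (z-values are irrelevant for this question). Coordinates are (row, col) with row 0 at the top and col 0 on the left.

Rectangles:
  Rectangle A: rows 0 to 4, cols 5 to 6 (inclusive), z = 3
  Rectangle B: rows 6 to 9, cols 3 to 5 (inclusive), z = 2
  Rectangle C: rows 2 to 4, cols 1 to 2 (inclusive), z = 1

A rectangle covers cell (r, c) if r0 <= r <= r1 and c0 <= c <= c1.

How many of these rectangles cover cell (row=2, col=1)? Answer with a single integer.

Answer: 1

Derivation:
Check cell (2,1):
  A: rows 0-4 cols 5-6 -> outside (col miss)
  B: rows 6-9 cols 3-5 -> outside (row miss)
  C: rows 2-4 cols 1-2 -> covers
Count covering = 1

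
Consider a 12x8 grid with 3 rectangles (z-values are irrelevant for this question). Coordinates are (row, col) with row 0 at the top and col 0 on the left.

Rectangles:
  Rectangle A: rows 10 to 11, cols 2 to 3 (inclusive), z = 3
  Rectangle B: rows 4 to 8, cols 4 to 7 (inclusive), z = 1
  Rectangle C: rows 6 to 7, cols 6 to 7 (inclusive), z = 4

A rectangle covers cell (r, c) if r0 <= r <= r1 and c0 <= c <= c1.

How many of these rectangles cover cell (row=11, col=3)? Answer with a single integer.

Check cell (11,3):
  A: rows 10-11 cols 2-3 -> covers
  B: rows 4-8 cols 4-7 -> outside (row miss)
  C: rows 6-7 cols 6-7 -> outside (row miss)
Count covering = 1

Answer: 1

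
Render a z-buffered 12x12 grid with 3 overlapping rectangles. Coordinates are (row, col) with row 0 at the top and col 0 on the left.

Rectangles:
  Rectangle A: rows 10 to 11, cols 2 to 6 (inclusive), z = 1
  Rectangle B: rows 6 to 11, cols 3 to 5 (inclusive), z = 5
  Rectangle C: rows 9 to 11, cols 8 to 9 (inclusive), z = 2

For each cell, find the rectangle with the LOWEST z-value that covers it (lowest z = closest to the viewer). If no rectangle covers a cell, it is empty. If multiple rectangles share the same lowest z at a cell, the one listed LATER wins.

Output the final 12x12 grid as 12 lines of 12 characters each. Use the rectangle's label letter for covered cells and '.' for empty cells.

............
............
............
............
............
............
...BBB......
...BBB......
...BBB......
...BBB..CC..
..AAAAA.CC..
..AAAAA.CC..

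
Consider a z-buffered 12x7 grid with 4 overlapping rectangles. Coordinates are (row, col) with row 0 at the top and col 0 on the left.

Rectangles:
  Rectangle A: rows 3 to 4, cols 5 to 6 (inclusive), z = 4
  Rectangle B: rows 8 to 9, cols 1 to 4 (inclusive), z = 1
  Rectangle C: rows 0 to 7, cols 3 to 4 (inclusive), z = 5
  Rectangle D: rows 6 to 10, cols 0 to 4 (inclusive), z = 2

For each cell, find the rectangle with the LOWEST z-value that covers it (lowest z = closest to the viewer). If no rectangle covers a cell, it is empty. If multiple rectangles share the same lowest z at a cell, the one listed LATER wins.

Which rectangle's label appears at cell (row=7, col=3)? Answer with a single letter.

Check cell (7,3):
  A: rows 3-4 cols 5-6 -> outside (row miss)
  B: rows 8-9 cols 1-4 -> outside (row miss)
  C: rows 0-7 cols 3-4 z=5 -> covers; best now C (z=5)
  D: rows 6-10 cols 0-4 z=2 -> covers; best now D (z=2)
Winner: D at z=2

Answer: D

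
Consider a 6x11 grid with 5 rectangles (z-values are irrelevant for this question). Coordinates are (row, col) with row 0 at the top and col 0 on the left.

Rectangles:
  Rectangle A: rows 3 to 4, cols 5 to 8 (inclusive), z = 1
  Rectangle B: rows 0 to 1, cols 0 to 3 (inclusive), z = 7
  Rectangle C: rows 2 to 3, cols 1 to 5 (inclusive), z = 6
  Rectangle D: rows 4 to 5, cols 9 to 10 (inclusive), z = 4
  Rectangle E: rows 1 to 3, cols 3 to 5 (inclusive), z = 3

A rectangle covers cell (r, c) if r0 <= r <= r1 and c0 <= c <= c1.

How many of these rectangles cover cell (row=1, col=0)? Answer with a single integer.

Answer: 1

Derivation:
Check cell (1,0):
  A: rows 3-4 cols 5-8 -> outside (row miss)
  B: rows 0-1 cols 0-3 -> covers
  C: rows 2-3 cols 1-5 -> outside (row miss)
  D: rows 4-5 cols 9-10 -> outside (row miss)
  E: rows 1-3 cols 3-5 -> outside (col miss)
Count covering = 1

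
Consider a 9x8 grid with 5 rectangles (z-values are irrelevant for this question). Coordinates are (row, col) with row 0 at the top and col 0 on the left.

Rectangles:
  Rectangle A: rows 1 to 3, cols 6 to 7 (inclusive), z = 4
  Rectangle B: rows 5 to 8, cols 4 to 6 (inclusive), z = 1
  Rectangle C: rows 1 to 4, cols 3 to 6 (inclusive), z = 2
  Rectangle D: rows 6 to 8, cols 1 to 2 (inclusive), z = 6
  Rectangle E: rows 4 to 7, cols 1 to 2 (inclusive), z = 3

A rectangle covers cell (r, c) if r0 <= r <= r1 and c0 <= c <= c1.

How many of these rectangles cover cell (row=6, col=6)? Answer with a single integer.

Answer: 1

Derivation:
Check cell (6,6):
  A: rows 1-3 cols 6-7 -> outside (row miss)
  B: rows 5-8 cols 4-6 -> covers
  C: rows 1-4 cols 3-6 -> outside (row miss)
  D: rows 6-8 cols 1-2 -> outside (col miss)
  E: rows 4-7 cols 1-2 -> outside (col miss)
Count covering = 1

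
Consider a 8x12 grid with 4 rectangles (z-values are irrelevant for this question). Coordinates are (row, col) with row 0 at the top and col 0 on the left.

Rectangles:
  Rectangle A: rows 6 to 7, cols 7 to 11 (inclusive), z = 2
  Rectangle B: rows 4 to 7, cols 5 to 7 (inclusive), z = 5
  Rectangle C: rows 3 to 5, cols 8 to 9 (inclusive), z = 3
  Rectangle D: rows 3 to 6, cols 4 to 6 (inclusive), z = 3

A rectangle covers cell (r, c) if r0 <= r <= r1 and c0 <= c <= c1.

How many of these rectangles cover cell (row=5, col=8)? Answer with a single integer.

Answer: 1

Derivation:
Check cell (5,8):
  A: rows 6-7 cols 7-11 -> outside (row miss)
  B: rows 4-7 cols 5-7 -> outside (col miss)
  C: rows 3-5 cols 8-9 -> covers
  D: rows 3-6 cols 4-6 -> outside (col miss)
Count covering = 1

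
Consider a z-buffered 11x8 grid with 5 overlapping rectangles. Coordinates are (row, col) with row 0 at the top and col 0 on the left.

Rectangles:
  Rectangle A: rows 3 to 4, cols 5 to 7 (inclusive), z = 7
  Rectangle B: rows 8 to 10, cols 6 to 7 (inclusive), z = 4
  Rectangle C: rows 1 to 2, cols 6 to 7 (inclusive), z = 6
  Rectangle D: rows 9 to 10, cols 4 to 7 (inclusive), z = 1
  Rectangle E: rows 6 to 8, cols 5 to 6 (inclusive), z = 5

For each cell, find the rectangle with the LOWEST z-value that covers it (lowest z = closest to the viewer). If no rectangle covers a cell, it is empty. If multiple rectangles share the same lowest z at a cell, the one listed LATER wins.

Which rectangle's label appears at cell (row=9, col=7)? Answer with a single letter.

Answer: D

Derivation:
Check cell (9,7):
  A: rows 3-4 cols 5-7 -> outside (row miss)
  B: rows 8-10 cols 6-7 z=4 -> covers; best now B (z=4)
  C: rows 1-2 cols 6-7 -> outside (row miss)
  D: rows 9-10 cols 4-7 z=1 -> covers; best now D (z=1)
  E: rows 6-8 cols 5-6 -> outside (row miss)
Winner: D at z=1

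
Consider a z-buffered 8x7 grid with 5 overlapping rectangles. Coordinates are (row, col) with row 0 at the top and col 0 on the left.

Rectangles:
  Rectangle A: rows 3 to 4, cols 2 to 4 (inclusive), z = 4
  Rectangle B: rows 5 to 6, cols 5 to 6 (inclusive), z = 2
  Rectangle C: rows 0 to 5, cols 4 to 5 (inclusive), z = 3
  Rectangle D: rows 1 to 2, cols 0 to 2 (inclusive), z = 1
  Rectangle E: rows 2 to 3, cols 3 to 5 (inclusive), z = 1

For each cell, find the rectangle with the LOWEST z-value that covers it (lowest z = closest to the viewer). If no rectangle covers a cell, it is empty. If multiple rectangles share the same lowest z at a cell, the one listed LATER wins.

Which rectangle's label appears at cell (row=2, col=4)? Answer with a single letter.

Check cell (2,4):
  A: rows 3-4 cols 2-4 -> outside (row miss)
  B: rows 5-6 cols 5-6 -> outside (row miss)
  C: rows 0-5 cols 4-5 z=3 -> covers; best now C (z=3)
  D: rows 1-2 cols 0-2 -> outside (col miss)
  E: rows 2-3 cols 3-5 z=1 -> covers; best now E (z=1)
Winner: E at z=1

Answer: E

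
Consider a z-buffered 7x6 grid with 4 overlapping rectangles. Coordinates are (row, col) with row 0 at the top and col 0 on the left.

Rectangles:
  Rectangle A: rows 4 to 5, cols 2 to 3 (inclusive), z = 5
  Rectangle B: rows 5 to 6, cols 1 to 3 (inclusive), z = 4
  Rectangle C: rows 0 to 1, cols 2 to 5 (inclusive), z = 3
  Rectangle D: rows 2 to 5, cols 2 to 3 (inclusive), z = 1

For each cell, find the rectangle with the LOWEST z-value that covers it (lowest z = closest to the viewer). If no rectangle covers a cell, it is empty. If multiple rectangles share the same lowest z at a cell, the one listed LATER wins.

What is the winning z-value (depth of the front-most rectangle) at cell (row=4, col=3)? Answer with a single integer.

Check cell (4,3):
  A: rows 4-5 cols 2-3 z=5 -> covers; best now A (z=5)
  B: rows 5-6 cols 1-3 -> outside (row miss)
  C: rows 0-1 cols 2-5 -> outside (row miss)
  D: rows 2-5 cols 2-3 z=1 -> covers; best now D (z=1)
Winner: D at z=1

Answer: 1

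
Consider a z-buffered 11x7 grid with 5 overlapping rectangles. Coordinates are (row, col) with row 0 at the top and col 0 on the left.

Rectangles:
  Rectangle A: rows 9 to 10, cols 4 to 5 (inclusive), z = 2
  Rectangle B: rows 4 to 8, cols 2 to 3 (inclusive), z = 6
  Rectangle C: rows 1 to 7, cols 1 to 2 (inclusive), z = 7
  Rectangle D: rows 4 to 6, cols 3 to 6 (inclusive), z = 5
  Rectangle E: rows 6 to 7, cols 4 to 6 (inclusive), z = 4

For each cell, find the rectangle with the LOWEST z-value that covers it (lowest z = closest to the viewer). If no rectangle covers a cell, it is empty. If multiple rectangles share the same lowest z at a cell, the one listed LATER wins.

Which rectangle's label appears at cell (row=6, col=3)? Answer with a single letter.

Check cell (6,3):
  A: rows 9-10 cols 4-5 -> outside (row miss)
  B: rows 4-8 cols 2-3 z=6 -> covers; best now B (z=6)
  C: rows 1-7 cols 1-2 -> outside (col miss)
  D: rows 4-6 cols 3-6 z=5 -> covers; best now D (z=5)
  E: rows 6-7 cols 4-6 -> outside (col miss)
Winner: D at z=5

Answer: D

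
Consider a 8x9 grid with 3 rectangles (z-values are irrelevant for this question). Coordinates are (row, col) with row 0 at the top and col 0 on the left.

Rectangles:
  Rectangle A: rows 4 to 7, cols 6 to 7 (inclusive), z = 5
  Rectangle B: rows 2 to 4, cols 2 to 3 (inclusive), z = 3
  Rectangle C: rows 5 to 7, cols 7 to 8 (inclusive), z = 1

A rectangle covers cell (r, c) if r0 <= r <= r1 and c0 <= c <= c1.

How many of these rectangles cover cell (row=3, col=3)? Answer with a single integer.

Check cell (3,3):
  A: rows 4-7 cols 6-7 -> outside (row miss)
  B: rows 2-4 cols 2-3 -> covers
  C: rows 5-7 cols 7-8 -> outside (row miss)
Count covering = 1

Answer: 1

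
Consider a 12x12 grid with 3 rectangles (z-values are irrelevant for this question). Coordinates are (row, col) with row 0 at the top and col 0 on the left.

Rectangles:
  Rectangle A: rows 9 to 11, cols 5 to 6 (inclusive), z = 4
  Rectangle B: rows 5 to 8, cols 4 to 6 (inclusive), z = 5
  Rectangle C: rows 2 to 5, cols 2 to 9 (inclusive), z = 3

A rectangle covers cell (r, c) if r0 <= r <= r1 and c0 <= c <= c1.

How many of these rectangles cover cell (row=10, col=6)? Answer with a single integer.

Check cell (10,6):
  A: rows 9-11 cols 5-6 -> covers
  B: rows 5-8 cols 4-6 -> outside (row miss)
  C: rows 2-5 cols 2-9 -> outside (row miss)
Count covering = 1

Answer: 1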